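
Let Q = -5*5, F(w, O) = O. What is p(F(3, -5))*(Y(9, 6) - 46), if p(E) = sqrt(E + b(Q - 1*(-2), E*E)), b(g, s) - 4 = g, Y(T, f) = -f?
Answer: -104*I*sqrt(6) ≈ -254.75*I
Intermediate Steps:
Q = -25
b(g, s) = 4 + g
p(E) = sqrt(-19 + E) (p(E) = sqrt(E + (4 + (-25 - 1*(-2)))) = sqrt(E + (4 + (-25 + 2))) = sqrt(E + (4 - 23)) = sqrt(E - 19) = sqrt(-19 + E))
p(F(3, -5))*(Y(9, 6) - 46) = sqrt(-19 - 5)*(-1*6 - 46) = sqrt(-24)*(-6 - 46) = (2*I*sqrt(6))*(-52) = -104*I*sqrt(6)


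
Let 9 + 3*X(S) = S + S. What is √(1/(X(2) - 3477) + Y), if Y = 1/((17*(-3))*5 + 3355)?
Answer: √5742409/404395 ≈ 0.0059257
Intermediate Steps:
X(S) = -3 + 2*S/3 (X(S) = -3 + (S + S)/3 = -3 + (2*S)/3 = -3 + 2*S/3)
Y = 1/3100 (Y = 1/(-51*5 + 3355) = 1/(-255 + 3355) = 1/3100 ≈ 0.00032258)
√(1/(X(2) - 3477) + Y) = √(1/((-3 + (⅔)*2) - 3477) + 1/3100) = √(1/((-3 + 4/3) - 3477) + 1/3100) = √(1/(-5/3 - 3477) + 1/3100) = √(1/(-10436/3) + 1/3100) = √(-3/10436 + 1/3100) = √(71/2021975) = √5742409/404395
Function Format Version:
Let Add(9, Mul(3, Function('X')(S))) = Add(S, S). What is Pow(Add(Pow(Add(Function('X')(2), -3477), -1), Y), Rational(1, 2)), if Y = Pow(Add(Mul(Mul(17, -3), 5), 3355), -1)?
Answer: Mul(Rational(1, 404395), Pow(5742409, Rational(1, 2))) ≈ 0.0059257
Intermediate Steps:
Function('X')(S) = Add(-3, Mul(Rational(2, 3), S)) (Function('X')(S) = Add(-3, Mul(Rational(1, 3), Add(S, S))) = Add(-3, Mul(Rational(1, 3), Mul(2, S))) = Add(-3, Mul(Rational(2, 3), S)))
Y = Rational(1, 3100) (Y = Pow(Add(Mul(-51, 5), 3355), -1) = Pow(Add(-255, 3355), -1) = Pow(3100, -1) = Rational(1, 3100) ≈ 0.00032258)
Pow(Add(Pow(Add(Function('X')(2), -3477), -1), Y), Rational(1, 2)) = Pow(Add(Pow(Add(Add(-3, Mul(Rational(2, 3), 2)), -3477), -1), Rational(1, 3100)), Rational(1, 2)) = Pow(Add(Pow(Add(Add(-3, Rational(4, 3)), -3477), -1), Rational(1, 3100)), Rational(1, 2)) = Pow(Add(Pow(Add(Rational(-5, 3), -3477), -1), Rational(1, 3100)), Rational(1, 2)) = Pow(Add(Pow(Rational(-10436, 3), -1), Rational(1, 3100)), Rational(1, 2)) = Pow(Add(Rational(-3, 10436), Rational(1, 3100)), Rational(1, 2)) = Pow(Rational(71, 2021975), Rational(1, 2)) = Mul(Rational(1, 404395), Pow(5742409, Rational(1, 2)))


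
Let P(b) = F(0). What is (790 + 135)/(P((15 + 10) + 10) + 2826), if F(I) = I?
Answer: 925/2826 ≈ 0.32732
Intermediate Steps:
P(b) = 0
(790 + 135)/(P((15 + 10) + 10) + 2826) = (790 + 135)/(0 + 2826) = 925/2826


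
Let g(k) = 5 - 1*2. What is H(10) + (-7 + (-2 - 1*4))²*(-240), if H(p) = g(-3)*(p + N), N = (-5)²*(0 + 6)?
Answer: -40080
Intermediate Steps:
N = 150 (N = 25*6 = 150)
g(k) = 3 (g(k) = 5 - 2 = 3)
H(p) = 450 + 3*p (H(p) = 3*(p + 150) = 3*(150 + p) = 450 + 3*p)
H(10) + (-7 + (-2 - 1*4))²*(-240) = (450 + 3*10) + (-7 + (-2 - 1*4))²*(-240) = (450 + 30) + (-7 + (-2 - 4))²*(-240) = 480 + (-7 - 6)²*(-240) = 480 + (-13)²*(-240) = 480 + 169*(-240) = 480 - 40560 = -40080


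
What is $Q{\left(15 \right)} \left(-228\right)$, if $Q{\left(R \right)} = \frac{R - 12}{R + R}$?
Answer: $- \frac{114}{5} \approx -22.8$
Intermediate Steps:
$Q{\left(R \right)} = \frac{-12 + R}{2 R}$
$Q{\left(15 \right)} \left(-228\right) = \frac{-12 + 15}{2 \cdot 15} \left(-228\right) = \frac{1}{2} \cdot \frac{1}{15} \cdot 3 \left(-228\right) = \frac{1}{10} \left(-228\right) = - \frac{114}{5}$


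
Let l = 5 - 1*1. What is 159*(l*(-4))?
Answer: -2544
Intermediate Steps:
l = 4 (l = 5 - 1 = 4)
159*(l*(-4)) = 159*(4*(-4)) = 159*(-16) = -2544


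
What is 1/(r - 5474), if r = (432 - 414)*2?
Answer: -1/5438 ≈ -0.00018389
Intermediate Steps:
r = 36 (r = 18*2 = 36)
1/(r - 5474) = 1/(36 - 5474) = 1/(-5438) = -1/5438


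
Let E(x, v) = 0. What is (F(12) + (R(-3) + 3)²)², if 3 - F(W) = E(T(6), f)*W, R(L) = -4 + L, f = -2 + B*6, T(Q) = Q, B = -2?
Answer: 361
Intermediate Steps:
f = -14 (f = -2 - 2*6 = -2 - 12 = -14)
F(W) = 3 (F(W) = 3 - 0*W = 3 - 1*0 = 3 + 0 = 3)
(F(12) + (R(-3) + 3)²)² = (3 + ((-4 - 3) + 3)²)² = (3 + (-7 + 3)²)² = (3 + (-4)²)² = (3 + 16)² = 19² = 361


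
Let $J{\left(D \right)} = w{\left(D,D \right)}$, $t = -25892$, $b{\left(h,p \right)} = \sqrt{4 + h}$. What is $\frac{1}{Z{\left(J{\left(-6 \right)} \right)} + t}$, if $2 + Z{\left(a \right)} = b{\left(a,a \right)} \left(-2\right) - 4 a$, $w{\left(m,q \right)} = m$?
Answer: $\frac{i}{2 \left(\sqrt{2} - 12935 i\right)} \approx -3.8655 \cdot 10^{-5} + 4.2262 \cdot 10^{-9} i$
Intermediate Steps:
$J{\left(D \right)} = D$
$Z{\left(a \right)} = -2 - 4 a - 2 \sqrt{4 + a}$ ($Z{\left(a \right)} = -2 - \left(4 a - \sqrt{4 + a} \left(-2\right)\right) = -2 - \left(2 \sqrt{4 + a} + 4 a\right) = -2 - 4 a - 2 \sqrt{4 + a}$)
$\frac{1}{Z{\left(J{\left(-6 \right)} \right)} + t} = \frac{1}{\left(-2 - -24 - 2 \sqrt{4 - 6}\right) - 25892} = \frac{1}{\left(-2 + 24 - 2 \sqrt{-2}\right) - 25892} = \frac{1}{\left(-2 + 24 - 2 i \sqrt{2}\right) - 25892} = \frac{1}{\left(22 - 2 i \sqrt{2}\right) - 25892} = \frac{1}{-25870 - 2 i \sqrt{2}}$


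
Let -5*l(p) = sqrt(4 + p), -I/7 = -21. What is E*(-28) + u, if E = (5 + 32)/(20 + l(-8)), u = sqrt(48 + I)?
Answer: -129500/2501 + sqrt(195) - 2590*I/2501 ≈ -37.815 - 1.0356*I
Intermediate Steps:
I = 147 (I = -7*(-21) = 147)
l(p) = -sqrt(4 + p)/5
u = sqrt(195) (u = sqrt(48 + 147) = sqrt(195) ≈ 13.964)
E = 925*(20 + 2*I/5)/10004 (E = (5 + 32)/(20 - sqrt(4 - 8)/5) = 37/(20 - 2*I/5) = 37*(25*(20 + 2*I/5)/10004) = 925*(20 + 2*I/5)/10004 ≈ 1.8493 + 0.036985*I)
E*(-28) + u = (4625/2501 + 185*I/5002)*(-28) + sqrt(195) = (-129500/2501 - 2590*I/2501) + sqrt(195) = -129500/2501 + sqrt(195) - 2590*I/2501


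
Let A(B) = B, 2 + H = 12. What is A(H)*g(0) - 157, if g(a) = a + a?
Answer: -157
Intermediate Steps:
H = 10 (H = -2 + 12 = 10)
g(a) = 2*a
A(H)*g(0) - 157 = 10*(2*0) - 157 = 10*0 - 157 = 0 - 157 = -157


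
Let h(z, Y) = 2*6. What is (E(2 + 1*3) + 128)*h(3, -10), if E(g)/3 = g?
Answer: 1716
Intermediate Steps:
E(g) = 3*g
h(z, Y) = 12
(E(2 + 1*3) + 128)*h(3, -10) = (3*(2 + 1*3) + 128)*12 = (3*(2 + 3) + 128)*12 = (3*5 + 128)*12 = (15 + 128)*12 = 143*12 = 1716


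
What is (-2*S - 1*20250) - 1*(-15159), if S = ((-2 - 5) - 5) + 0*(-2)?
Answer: -5067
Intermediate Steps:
S = -12 (S = (-7 - 5) + 0 = -12 + 0 = -12)
(-2*S - 1*20250) - 1*(-15159) = (-2*(-12) - 1*20250) - 1*(-15159) = (24 - 20250) + 15159 = -20226 + 15159 = -5067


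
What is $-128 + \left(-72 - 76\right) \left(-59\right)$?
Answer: $8604$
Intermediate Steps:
$-128 + \left(-72 - 76\right) \left(-59\right) = -128 - -8732 = -128 + 8732 = 8604$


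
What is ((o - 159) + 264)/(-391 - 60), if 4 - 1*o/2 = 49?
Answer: -15/451 ≈ -0.033259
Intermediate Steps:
o = -90 (o = 8 - 2*49 = 8 - 98 = -90)
((o - 159) + 264)/(-391 - 60) = ((-90 - 159) + 264)/(-391 - 60) = (-249 + 264)/(-451) = 15*(-1/451) = -15/451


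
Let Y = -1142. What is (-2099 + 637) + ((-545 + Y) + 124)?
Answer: -3025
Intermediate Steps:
(-2099 + 637) + ((-545 + Y) + 124) = (-2099 + 637) + ((-545 - 1142) + 124) = -1462 + (-1687 + 124) = -1462 - 1563 = -3025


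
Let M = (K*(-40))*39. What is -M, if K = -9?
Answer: -14040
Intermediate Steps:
M = 14040 (M = -9*(-40)*39 = 360*39 = 14040)
-M = -1*14040 = -14040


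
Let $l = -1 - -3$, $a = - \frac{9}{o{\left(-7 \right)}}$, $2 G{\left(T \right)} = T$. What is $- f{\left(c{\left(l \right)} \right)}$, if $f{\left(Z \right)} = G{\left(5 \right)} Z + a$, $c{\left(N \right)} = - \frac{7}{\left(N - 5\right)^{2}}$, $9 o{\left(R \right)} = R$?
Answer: $- \frac{1213}{126} \approx -9.627$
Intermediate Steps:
$G{\left(T \right)} = \frac{T}{2}$
$o{\left(R \right)} = \frac{R}{9}$
$a = \frac{81}{7}$ ($a = - \frac{9}{\frac{1}{9} \left(-7\right)} = - \frac{9}{- \frac{7}{9}} = \left(-9\right) \left(- \frac{9}{7}\right) = \frac{81}{7} \approx 11.571$)
$l = 2$ ($l = -1 + 3 = 2$)
$c{\left(N \right)} = - \frac{7}{\left(-5 + N\right)^{2}}$
$f{\left(Z \right)} = \frac{81}{7} + \frac{5 Z}{2}$ ($f{\left(Z \right)} = \frac{1}{2} \cdot 5 Z + \frac{81}{7} = \frac{5 Z}{2} + \frac{81}{7} = \frac{81}{7} + \frac{5 Z}{2}$)
$- f{\left(c{\left(l \right)} \right)} = - (\frac{81}{7} + \frac{5 \left(- \frac{7}{\left(-5 + 2\right)^{2}}\right)}{2}) = - (\frac{81}{7} + \frac{5 \left(- \frac{7}{9}\right)}{2}) = - (\frac{81}{7} + \frac{5 \left(\left(-7\right) \frac{1}{9}\right)}{2}) = - (\frac{81}{7} + \frac{5}{2} \left(- \frac{7}{9}\right)) = - (\frac{81}{7} - \frac{35}{18}) = \left(-1\right) \frac{1213}{126} = - \frac{1213}{126}$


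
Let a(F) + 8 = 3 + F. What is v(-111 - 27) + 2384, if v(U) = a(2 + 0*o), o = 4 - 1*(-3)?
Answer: 2381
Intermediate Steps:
o = 7 (o = 4 + 3 = 7)
a(F) = -5 + F (a(F) = -8 + (3 + F) = -5 + F)
v(U) = -3 (v(U) = -5 + (2 + 0*7) = -5 + (2 + 0) = -5 + 2 = -3)
v(-111 - 27) + 2384 = -3 + 2384 = 2381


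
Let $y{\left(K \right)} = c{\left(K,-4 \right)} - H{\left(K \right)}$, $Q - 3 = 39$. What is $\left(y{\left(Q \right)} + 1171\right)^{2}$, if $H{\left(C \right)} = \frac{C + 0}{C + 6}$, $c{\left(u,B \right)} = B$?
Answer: $\frac{87030241}{64} \approx 1.3598 \cdot 10^{6}$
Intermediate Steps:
$Q = 42$ ($Q = 3 + 39 = 42$)
$H{\left(C \right)} = \frac{C}{6 + C}$
$y{\left(K \right)} = -4 - \frac{K}{6 + K}$
$\left(y{\left(Q \right)} + 1171\right)^{2} = \left(\frac{-24 - 210}{6 + 42} + 1171\right)^{2} = \left(\frac{-24 - 210}{48} + 1171\right)^{2} = \left(\frac{1}{48} \left(-234\right) + 1171\right)^{2} = \left(- \frac{39}{8} + 1171\right)^{2} = \left(\frac{9329}{8}\right)^{2} = \frac{87030241}{64}$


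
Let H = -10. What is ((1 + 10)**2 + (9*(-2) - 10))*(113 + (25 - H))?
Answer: 13764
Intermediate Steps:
((1 + 10)**2 + (9*(-2) - 10))*(113 + (25 - H)) = ((1 + 10)**2 + (9*(-2) - 10))*(113 + (25 - 1*(-10))) = (11**2 + (-18 - 10))*(113 + (25 + 10)) = (121 - 28)*(113 + 35) = 93*148 = 13764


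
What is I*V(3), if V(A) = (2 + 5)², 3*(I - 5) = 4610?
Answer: 226625/3 ≈ 75542.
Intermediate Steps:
I = 4625/3 (I = 5 + (⅓)*4610 = 5 + 4610/3 = 4625/3 ≈ 1541.7)
V(A) = 49 (V(A) = 7² = 49)
I*V(3) = (4625/3)*49 = 226625/3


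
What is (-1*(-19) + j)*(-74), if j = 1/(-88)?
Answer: -61827/44 ≈ -1405.2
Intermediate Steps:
j = -1/88 ≈ -0.011364
(-1*(-19) + j)*(-74) = (-1*(-19) - 1/88)*(-74) = (19 - 1/88)*(-74) = (1671/88)*(-74) = -61827/44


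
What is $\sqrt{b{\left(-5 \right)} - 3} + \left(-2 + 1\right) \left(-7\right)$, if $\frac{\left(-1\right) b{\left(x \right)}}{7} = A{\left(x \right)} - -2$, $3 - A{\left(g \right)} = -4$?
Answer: $7 + i \sqrt{66} \approx 7.0 + 8.124 i$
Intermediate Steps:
$A{\left(g \right)} = 7$ ($A{\left(g \right)} = 3 - -4 = 3 + 4 = 7$)
$b{\left(x \right)} = -63$ ($b{\left(x \right)} = - 7 \left(7 - -2\right) = - 7 \left(7 + 2\right) = \left(-7\right) 9 = -63$)
$\sqrt{b{\left(-5 \right)} - 3} + \left(-2 + 1\right) \left(-7\right) = \sqrt{-63 - 3} + \left(-2 + 1\right) \left(-7\right) = \sqrt{-66} - -7 = i \sqrt{66} + 7 = 7 + i \sqrt{66}$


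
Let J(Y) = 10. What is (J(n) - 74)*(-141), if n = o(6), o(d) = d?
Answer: 9024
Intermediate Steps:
n = 6
(J(n) - 74)*(-141) = (10 - 74)*(-141) = -64*(-141) = 9024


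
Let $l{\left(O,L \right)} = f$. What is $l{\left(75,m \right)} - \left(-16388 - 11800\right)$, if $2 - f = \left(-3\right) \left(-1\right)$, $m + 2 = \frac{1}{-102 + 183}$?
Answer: $28187$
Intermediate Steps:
$m = - \frac{161}{81}$ ($m = -2 + \frac{1}{-102 + 183} = -2 + \frac{1}{81} = - \frac{161}{81} \approx -1.9877$)
$f = -1$ ($f = 2 - \left(-3\right) \left(-1\right) = 2 - 3 = -1$)
$l{\left(O,L \right)} = -1$
$l{\left(75,m \right)} - \left(-16388 - 11800\right) = -1 - \left(-16388 - 11800\right) = -1 - -28188 = -1 + 28188 = 28187$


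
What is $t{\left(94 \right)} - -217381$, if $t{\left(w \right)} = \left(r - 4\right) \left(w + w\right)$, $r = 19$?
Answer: $220201$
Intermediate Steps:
$t{\left(w \right)} = 30 w$ ($t{\left(w \right)} = \left(19 - 4\right) \left(w + w\right) = 15 \cdot 2 w = 30 w$)
$t{\left(94 \right)} - -217381 = 30 \cdot 94 - -217381 = 2820 + 217381 = 220201$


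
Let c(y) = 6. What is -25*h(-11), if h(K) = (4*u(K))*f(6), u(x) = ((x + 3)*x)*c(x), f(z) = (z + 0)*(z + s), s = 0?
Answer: -1900800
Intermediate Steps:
f(z) = z² (f(z) = (z + 0)*(z + 0) = z*z = z²)
u(x) = 6*x*(3 + x) (u(x) = ((x + 3)*x)*6 = ((3 + x)*x)*6 = (x*(3 + x))*6 = 6*x*(3 + x))
h(K) = 864*K*(3 + K) (h(K) = (4*(6*K*(3 + K)))*6² = (24*K*(3 + K))*36 = 864*K*(3 + K))
-25*h(-11) = -21600*(-11)*(3 - 11) = -21600*(-11)*(-8) = -25*76032 = -1900800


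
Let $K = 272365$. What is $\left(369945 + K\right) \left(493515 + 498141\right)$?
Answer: $636950565360$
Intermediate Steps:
$\left(369945 + K\right) \left(493515 + 498141\right) = \left(369945 + 272365\right) \left(493515 + 498141\right) = 642310 \cdot 991656 = 636950565360$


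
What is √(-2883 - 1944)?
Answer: I*√4827 ≈ 69.477*I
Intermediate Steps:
√(-2883 - 1944) = √(-4827) = I*√4827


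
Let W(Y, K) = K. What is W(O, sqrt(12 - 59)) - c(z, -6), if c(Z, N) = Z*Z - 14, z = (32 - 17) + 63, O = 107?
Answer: -6070 + I*sqrt(47) ≈ -6070.0 + 6.8557*I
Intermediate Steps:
z = 78 (z = 15 + 63 = 78)
c(Z, N) = -14 + Z**2 (c(Z, N) = Z**2 - 14 = -14 + Z**2)
W(O, sqrt(12 - 59)) - c(z, -6) = sqrt(12 - 59) - (-14 + 78**2) = sqrt(-47) - (-14 + 6084) = I*sqrt(47) - 1*6070 = I*sqrt(47) - 6070 = -6070 + I*sqrt(47)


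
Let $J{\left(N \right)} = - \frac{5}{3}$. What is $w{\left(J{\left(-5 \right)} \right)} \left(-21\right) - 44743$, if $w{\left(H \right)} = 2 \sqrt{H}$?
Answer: $-44743 - 14 i \sqrt{15} \approx -44743.0 - 54.222 i$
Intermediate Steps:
$J{\left(N \right)} = - \frac{5}{3}$ ($J{\left(N \right)} = \left(-5\right) \frac{1}{3} = - \frac{5}{3}$)
$w{\left(J{\left(-5 \right)} \right)} \left(-21\right) - 44743 = 2 \sqrt{- \frac{5}{3}} \left(-21\right) - 44743 = 2 \frac{i \sqrt{15}}{3} \left(-21\right) - 44743 = \frac{2 i \sqrt{15}}{3} \left(-21\right) - 44743 = - 14 i \sqrt{15} - 44743 = -44743 - 14 i \sqrt{15}$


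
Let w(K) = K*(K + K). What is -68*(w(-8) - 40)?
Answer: -5984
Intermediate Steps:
w(K) = 2*K**2 (w(K) = K*(2*K) = 2*K**2)
-68*(w(-8) - 40) = -68*(2*(-8)**2 - 40) = -68*(2*64 - 40) = -68*(128 - 40) = -68*88 = -5984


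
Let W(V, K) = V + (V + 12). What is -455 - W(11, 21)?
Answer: -489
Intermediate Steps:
W(V, K) = 12 + 2*V (W(V, K) = V + (12 + V) = 12 + 2*V)
-455 - W(11, 21) = -455 - (12 + 2*11) = -455 - (12 + 22) = -455 - 1*34 = -455 - 34 = -489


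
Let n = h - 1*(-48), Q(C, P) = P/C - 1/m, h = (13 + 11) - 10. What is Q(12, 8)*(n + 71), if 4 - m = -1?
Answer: 931/15 ≈ 62.067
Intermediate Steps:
m = 5 (m = 4 - 1*(-1) = 4 + 1 = 5)
h = 14 (h = 24 - 10 = 14)
Q(C, P) = -1/5 + P/C (Q(C, P) = P/C - 1/5 = -1/5 + P/C)
n = 62 (n = 14 - 1*(-48) = 14 + 48 = 62)
Q(12, 8)*(n + 71) = ((8 - 1/5*12)/12)*(62 + 71) = ((8 - 12/5)/12)*133 = ((1/12)*(28/5))*133 = (7/15)*133 = 931/15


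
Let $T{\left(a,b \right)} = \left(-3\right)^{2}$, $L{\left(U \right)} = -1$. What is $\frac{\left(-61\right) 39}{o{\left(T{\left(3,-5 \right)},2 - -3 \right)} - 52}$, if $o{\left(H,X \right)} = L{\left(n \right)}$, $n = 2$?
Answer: $\frac{2379}{53} \approx 44.887$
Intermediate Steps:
$T{\left(a,b \right)} = 9$
$o{\left(H,X \right)} = -1$
$\frac{\left(-61\right) 39}{o{\left(T{\left(3,-5 \right)},2 - -3 \right)} - 52} = \frac{\left(-61\right) 39}{-1 - 52} = - \frac{2379}{-53} = \left(-2379\right) \left(- \frac{1}{53}\right) = \frac{2379}{53}$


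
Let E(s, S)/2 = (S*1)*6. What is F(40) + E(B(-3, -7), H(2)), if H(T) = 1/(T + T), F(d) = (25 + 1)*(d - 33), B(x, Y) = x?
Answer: 185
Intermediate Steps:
F(d) = -858 + 26*d (F(d) = 26*(-33 + d) = -858 + 26*d)
H(T) = 1/(2*T)
E(s, S) = 12*S (E(s, S) = 2*((S*1)*6) = 2*(S*6) = 2*(6*S) = 12*S)
F(40) + E(B(-3, -7), H(2)) = (-858 + 26*40) + 12*((½)/2) = (-858 + 1040) + 12*((½)*(½)) = 182 + 12*(¼) = 182 + 3 = 185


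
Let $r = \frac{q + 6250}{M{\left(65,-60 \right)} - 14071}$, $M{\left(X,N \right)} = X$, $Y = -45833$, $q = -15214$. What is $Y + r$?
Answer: $- \frac{320964017}{7003} \approx -45832.0$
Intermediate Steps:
$r = \frac{4482}{7003}$ ($r = \frac{-15214 + 6250}{65 - 14071} = - \frac{8964}{-14006} = \left(-8964\right) \left(- \frac{1}{14006}\right) = \frac{4482}{7003} \approx 0.64001$)
$Y + r = -45833 + \frac{4482}{7003} = - \frac{320964017}{7003}$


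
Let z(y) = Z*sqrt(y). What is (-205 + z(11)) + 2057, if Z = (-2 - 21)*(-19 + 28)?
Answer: 1852 - 207*sqrt(11) ≈ 1165.5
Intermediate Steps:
Z = -207 (Z = -23*9 = -207)
z(y) = -207*sqrt(y)
(-205 + z(11)) + 2057 = (-205 - 207*sqrt(11)) + 2057 = 1852 - 207*sqrt(11)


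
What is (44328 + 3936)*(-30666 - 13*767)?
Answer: -1961304168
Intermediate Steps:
(44328 + 3936)*(-30666 - 13*767) = 48264*(-30666 - 9971) = 48264*(-40637) = -1961304168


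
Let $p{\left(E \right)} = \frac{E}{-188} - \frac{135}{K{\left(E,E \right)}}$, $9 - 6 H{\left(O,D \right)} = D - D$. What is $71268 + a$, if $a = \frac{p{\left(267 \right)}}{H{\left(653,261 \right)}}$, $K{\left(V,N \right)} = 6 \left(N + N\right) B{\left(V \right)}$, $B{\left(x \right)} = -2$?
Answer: $\frac{1192440569}{16732} \approx 71267.0$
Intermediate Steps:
$H{\left(O,D \right)} = \frac{3}{2}$ ($H{\left(O,D \right)} = \frac{3}{2} - \frac{D - D}{6} = \frac{3}{2} - 0 = \frac{3}{2} + 0 = \frac{3}{2}$)
$K{\left(V,N \right)} = - 24 N$ ($K{\left(V,N \right)} = 6 \left(N + N\right) \left(-2\right) = 6 \cdot 2 N \left(-2\right) = 12 N \left(-2\right) = - 24 N$)
$p{\left(E \right)} = - \frac{E}{188} + \frac{45}{8 E}$ ($p{\left(E \right)} = \frac{E}{-188} - \frac{135}{\left(-24\right) E} = E \left(- \frac{1}{188}\right) - 135 \left(- \frac{1}{24 E}\right) = - \frac{E}{188} + \frac{45}{8 E}$)
$a = - \frac{15607}{16732}$ ($a = \frac{\left(- \frac{1}{188}\right) 267 + \frac{45}{8 \cdot 267}}{\frac{3}{2}} = \left(- \frac{267}{188} + \frac{45}{8} \cdot \frac{1}{267}\right) \frac{2}{3} = \left(- \frac{267}{188} + \frac{15}{712}\right) \frac{2}{3} = \left(- \frac{46821}{33464}\right) \frac{2}{3} = - \frac{15607}{16732} \approx -0.93276$)
$71268 + a = 71268 - \frac{15607}{16732} = \frac{1192440569}{16732}$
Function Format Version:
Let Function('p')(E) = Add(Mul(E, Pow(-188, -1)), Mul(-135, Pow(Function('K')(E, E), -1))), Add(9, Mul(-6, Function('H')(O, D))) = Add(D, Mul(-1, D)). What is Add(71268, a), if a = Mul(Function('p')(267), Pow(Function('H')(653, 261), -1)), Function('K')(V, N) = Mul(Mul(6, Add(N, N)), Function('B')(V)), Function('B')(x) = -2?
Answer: Rational(1192440569, 16732) ≈ 71267.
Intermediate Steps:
Function('H')(O, D) = Rational(3, 2) (Function('H')(O, D) = Add(Rational(3, 2), Mul(Rational(-1, 6), Add(D, Mul(-1, D)))) = Add(Rational(3, 2), Mul(Rational(-1, 6), 0)) = Add(Rational(3, 2), 0) = Rational(3, 2))
Function('K')(V, N) = Mul(-24, N) (Function('K')(V, N) = Mul(Mul(6, Add(N, N)), -2) = Mul(Mul(6, Mul(2, N)), -2) = Mul(Mul(12, N), -2) = Mul(-24, N))
Function('p')(E) = Add(Mul(Rational(-1, 188), E), Mul(Rational(45, 8), Pow(E, -1))) (Function('p')(E) = Add(Mul(E, Pow(-188, -1)), Mul(-135, Pow(Mul(-24, E), -1))) = Add(Mul(E, Rational(-1, 188)), Mul(-135, Mul(Rational(-1, 24), Pow(E, -1)))) = Add(Mul(Rational(-1, 188), E), Mul(Rational(45, 8), Pow(E, -1))))
a = Rational(-15607, 16732) (a = Mul(Add(Mul(Rational(-1, 188), 267), Mul(Rational(45, 8), Pow(267, -1))), Pow(Rational(3, 2), -1)) = Mul(Add(Rational(-267, 188), Mul(Rational(45, 8), Rational(1, 267))), Rational(2, 3)) = Mul(Add(Rational(-267, 188), Rational(15, 712)), Rational(2, 3)) = Mul(Rational(-46821, 33464), Rational(2, 3)) = Rational(-15607, 16732) ≈ -0.93276)
Add(71268, a) = Add(71268, Rational(-15607, 16732)) = Rational(1192440569, 16732)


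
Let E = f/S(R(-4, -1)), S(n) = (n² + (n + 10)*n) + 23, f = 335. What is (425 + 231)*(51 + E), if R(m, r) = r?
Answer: 144320/3 ≈ 48107.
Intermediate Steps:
S(n) = 23 + n² + n*(10 + n) (S(n) = (n² + (10 + n)*n) + 23 = (n² + n*(10 + n)) + 23 = 23 + n² + n*(10 + n))
E = 67/3 (E = 335/(23 + 2*(-1)² + 10*(-1)) = 335/(23 + 2*1 - 10) = 335/(23 + 2 - 10) = 335/15 = 335*(1/15) = 67/3 ≈ 22.333)
(425 + 231)*(51 + E) = (425 + 231)*(51 + 67/3) = 656*(220/3) = 144320/3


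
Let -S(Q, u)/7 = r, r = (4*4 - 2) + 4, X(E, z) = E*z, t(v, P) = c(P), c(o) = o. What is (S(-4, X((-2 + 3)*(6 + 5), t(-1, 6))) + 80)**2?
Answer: 2116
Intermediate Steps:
t(v, P) = P
r = 18 (r = (16 - 2) + 4 = 14 + 4 = 18)
S(Q, u) = -126 (S(Q, u) = -7*18 = -126)
(S(-4, X((-2 + 3)*(6 + 5), t(-1, 6))) + 80)**2 = (-126 + 80)**2 = (-46)**2 = 2116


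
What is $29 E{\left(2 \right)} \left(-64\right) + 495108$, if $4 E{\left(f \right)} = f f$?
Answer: $493252$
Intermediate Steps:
$E{\left(f \right)} = \frac{f^{2}}{4}$ ($E{\left(f \right)} = \frac{f f}{4} = \frac{f^{2}}{4}$)
$29 E{\left(2 \right)} \left(-64\right) + 495108 = 29 \frac{2^{2}}{4} \left(-64\right) + 495108 = 29 \cdot \frac{1}{4} \cdot 4 \left(-64\right) + 495108 = 29 \cdot 1 \left(-64\right) + 495108 = 29 \left(-64\right) + 495108 = -1856 + 495108 = 493252$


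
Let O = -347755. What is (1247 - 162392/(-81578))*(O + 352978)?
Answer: 266086147617/40789 ≈ 6.5235e+6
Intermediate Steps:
(1247 - 162392/(-81578))*(O + 352978) = (1247 - 162392/(-81578))*(-347755 + 352978) = (1247 - 162392*(-1/81578))*5223 = (1247 + 81196/40789)*5223 = (50945079/40789)*5223 = 266086147617/40789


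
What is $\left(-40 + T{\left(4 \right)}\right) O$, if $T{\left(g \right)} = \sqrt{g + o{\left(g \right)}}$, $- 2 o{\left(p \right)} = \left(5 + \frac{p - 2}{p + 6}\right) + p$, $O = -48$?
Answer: $1920 - \frac{48 i \sqrt{15}}{5} \approx 1920.0 - 37.181 i$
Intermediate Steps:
$o{\left(p \right)} = - \frac{5}{2} - \frac{p}{2} - \frac{-2 + p}{2 \left(6 + p\right)}$ ($o{\left(p \right)} = - \frac{\left(5 + \frac{p - 2}{p + 6}\right) + p}{2} = - \frac{\left(5 + \frac{-2 + p}{6 + p}\right) + p}{2} = - \frac{5 + p + \frac{-2 + p}{6 + p}}{2} = - \frac{5}{2} - \frac{p}{2} - \frac{-2 + p}{2 \left(6 + p\right)}$)
$T{\left(g \right)} = \sqrt{g + \frac{-28 - g^{2} - 12 g}{2 \left(6 + g\right)}}$
$\left(-40 + T{\left(4 \right)}\right) O = \left(-40 + \frac{\sqrt{2} \sqrt{\frac{-28 + 4^{2}}{6 + 4}}}{2}\right) \left(-48\right) = \left(-40 + \frac{\sqrt{2} \sqrt{\frac{-28 + 16}{10}}}{2}\right) \left(-48\right) = \left(-40 + \frac{\sqrt{2} \sqrt{\frac{1}{10} \left(-12\right)}}{2}\right) \left(-48\right) = \left(-40 + \frac{\sqrt{2} \sqrt{- \frac{6}{5}}}{2}\right) \left(-48\right) = \left(-40 + \frac{\sqrt{2} \frac{i \sqrt{30}}{5}}{2}\right) \left(-48\right) = \left(-40 + \frac{i \sqrt{15}}{5}\right) \left(-48\right) = 1920 - \frac{48 i \sqrt{15}}{5}$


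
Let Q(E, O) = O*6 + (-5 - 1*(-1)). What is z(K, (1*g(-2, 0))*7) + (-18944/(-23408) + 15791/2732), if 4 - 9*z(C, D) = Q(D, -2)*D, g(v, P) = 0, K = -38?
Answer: 253019953/35972244 ≈ 7.0338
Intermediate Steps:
Q(E, O) = -4 + 6*O (Q(E, O) = 6*O + (-5 + 1) = 6*O - 4 = -4 + 6*O)
z(C, D) = 4/9 + 16*D/9 (z(C, D) = 4/9 - (-4 + 6*(-2))*D/9 = 4/9 - (-4 - 12)*D/9 = 4/9 - (-16)*D/9 = 4/9 + 16*D/9)
z(K, (1*g(-2, 0))*7) + (-18944/(-23408) + 15791/2732) = (4/9 + 16*((1*0)*7)/9) + (-18944/(-23408) + 15791/2732) = (4/9 + 16*(0*7)/9) + (-18944*(-1/23408) + 15791*(1/2732)) = (4/9 + (16/9)*0) + (1184/1463 + 15791/2732) = (4/9 + 0) + 26336921/3996916 = 4/9 + 26336921/3996916 = 253019953/35972244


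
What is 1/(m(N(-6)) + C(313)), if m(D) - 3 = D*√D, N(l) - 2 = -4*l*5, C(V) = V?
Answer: -79/428998 + 61*√122/857996 ≈ 0.00060113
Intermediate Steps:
N(l) = 2 - 20*l (N(l) = 2 - 4*l*5 = 2 - 20*l)
m(D) = 3 + D^(3/2) (m(D) = 3 + D*√D = 3 + D^(3/2))
1/(m(N(-6)) + C(313)) = 1/((3 + (2 - 20*(-6))^(3/2)) + 313) = 1/((3 + (2 + 120)^(3/2)) + 313) = 1/((3 + 122^(3/2)) + 313) = 1/((3 + 122*√122) + 313) = 1/(316 + 122*√122)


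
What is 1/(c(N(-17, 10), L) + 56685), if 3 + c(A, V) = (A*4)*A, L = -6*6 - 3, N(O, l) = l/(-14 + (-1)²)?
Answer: 169/9579658 ≈ 1.7642e-5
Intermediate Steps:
N(O, l) = -l/13 (N(O, l) = l/(-14 + 1) = l/(-13) = -l/13)
L = -39 (L = -36 - 3 = -39)
c(A, V) = -3 + 4*A² (c(A, V) = -3 + (A*4)*A = -3 + (4*A)*A = -3 + 4*A²)
1/(c(N(-17, 10), L) + 56685) = 1/((-3 + 4*(-1/13*10)²) + 56685) = 1/((-3 + 4*(-10/13)²) + 56685) = 1/((-3 + 4*(100/169)) + 56685) = 1/((-3 + 400/169) + 56685) = 1/(-107/169 + 56685) = 1/(9579658/169) = 169/9579658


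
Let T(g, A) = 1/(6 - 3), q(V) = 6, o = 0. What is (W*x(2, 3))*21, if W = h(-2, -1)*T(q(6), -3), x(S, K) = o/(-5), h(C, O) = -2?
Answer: 0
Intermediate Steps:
T(g, A) = ⅓ (T(g, A) = 1/3 = ⅓)
x(S, K) = 0 (x(S, K) = 0/(-5) = 0*(-⅕) = 0)
W = -⅔ (W = -2*⅓ = -⅔ ≈ -0.66667)
(W*x(2, 3))*21 = -⅔*0*21 = 0*21 = 0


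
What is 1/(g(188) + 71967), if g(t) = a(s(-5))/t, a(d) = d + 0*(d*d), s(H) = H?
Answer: 188/13529791 ≈ 1.3895e-5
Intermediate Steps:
a(d) = d (a(d) = d + 0*d² = d + 0 = d)
g(t) = -5/t
1/(g(188) + 71967) = 1/(-5/188 + 71967) = 1/(13529791/188) = 188/13529791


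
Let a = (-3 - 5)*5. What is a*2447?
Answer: -97880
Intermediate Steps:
a = -40 (a = -8*5 = -40)
a*2447 = -40*2447 = -97880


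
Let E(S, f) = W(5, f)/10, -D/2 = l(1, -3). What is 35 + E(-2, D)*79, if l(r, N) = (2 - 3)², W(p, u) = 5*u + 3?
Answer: -203/10 ≈ -20.300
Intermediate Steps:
W(p, u) = 3 + 5*u
l(r, N) = 1 (l(r, N) = (-1)² = 1)
D = -2 (D = -2*1 = -2)
E(S, f) = 3/10 + f/2 (E(S, f) = (3 + 5*f)/10 = (3 + 5*f)*(⅒) = 3/10 + f/2)
35 + E(-2, D)*79 = 35 + (3/10 + (½)*(-2))*79 = 35 + (3/10 - 1)*79 = 35 - 7/10*79 = 35 - 553/10 = -203/10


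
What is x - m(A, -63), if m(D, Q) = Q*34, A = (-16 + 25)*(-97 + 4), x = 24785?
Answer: 26927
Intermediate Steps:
A = -837 (A = 9*(-93) = -837)
m(D, Q) = 34*Q
x - m(A, -63) = 24785 - 34*(-63) = 24785 - 1*(-2142) = 24785 + 2142 = 26927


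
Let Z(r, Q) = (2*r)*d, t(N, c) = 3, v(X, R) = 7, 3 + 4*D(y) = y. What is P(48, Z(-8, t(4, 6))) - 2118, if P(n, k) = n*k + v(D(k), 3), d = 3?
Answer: -4415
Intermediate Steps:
D(y) = -3/4 + y/4
Z(r, Q) = 6*r (Z(r, Q) = (2*r)*3 = 6*r)
P(n, k) = 7 + k*n (P(n, k) = n*k + 7 = k*n + 7 = 7 + k*n)
P(48, Z(-8, t(4, 6))) - 2118 = (7 + (6*(-8))*48) - 2118 = (7 - 48*48) - 2118 = (7 - 2304) - 2118 = -2297 - 2118 = -4415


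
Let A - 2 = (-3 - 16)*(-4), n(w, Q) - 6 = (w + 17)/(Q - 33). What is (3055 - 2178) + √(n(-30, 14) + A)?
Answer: 877 + √30571/19 ≈ 886.20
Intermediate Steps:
n(w, Q) = 6 + (17 + w)/(-33 + Q) (n(w, Q) = 6 + (w + 17)/(Q - 33) = 6 + (17 + w)/(-33 + Q))
A = 78 (A = 2 + (-3 - 16)*(-4) = 2 - 19*(-4) = 2 + 76 = 78)
(3055 - 2178) + √(n(-30, 14) + A) = (3055 - 2178) + √((-181 - 30 + 6*14)/(-33 + 14) + 78) = 877 + √((-181 - 30 + 84)/(-19) + 78) = 877 + √(-1/19*(-127) + 78) = 877 + √(127/19 + 78) = 877 + √(1609/19) = 877 + √30571/19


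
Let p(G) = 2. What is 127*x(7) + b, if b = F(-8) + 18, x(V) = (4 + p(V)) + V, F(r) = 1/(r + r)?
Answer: 26703/16 ≈ 1668.9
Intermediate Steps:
F(r) = 1/(2*r)
x(V) = 6 + V (x(V) = (4 + 2) + V = 6 + V)
b = 287/16 (b = (1/2)/(-8) + 18 = (1/2)*(-1/8) + 18 = -1/16 + 18 = 287/16 ≈ 17.938)
127*x(7) + b = 127*(6 + 7) + 287/16 = 127*13 + 287/16 = 1651 + 287/16 = 26703/16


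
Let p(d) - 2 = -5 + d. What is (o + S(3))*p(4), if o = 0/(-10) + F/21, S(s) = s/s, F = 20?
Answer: 41/21 ≈ 1.9524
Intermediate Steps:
S(s) = 1
p(d) = -3 + d (p(d) = 2 + (-5 + d) = -3 + d)
o = 20/21 (o = 0/(-10) + 20/21 = 0*(-⅒) + 20*(1/21) = 0 + 20/21 = 20/21 ≈ 0.95238)
(o + S(3))*p(4) = (20/21 + 1)*(-3 + 4) = (41/21)*1 = 41/21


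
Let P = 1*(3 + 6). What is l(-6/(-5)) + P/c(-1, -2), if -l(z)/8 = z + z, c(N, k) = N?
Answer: -141/5 ≈ -28.200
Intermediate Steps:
P = 9 (P = 1*9 = 9)
l(z) = -16*z (l(z) = -8*(z + z) = -16*z)
l(-6/(-5)) + P/c(-1, -2) = -(-96)/(-5) + 9/(-1) = -(-96)*(-1)/5 + 9*(-1) = -16*6/5 - 9 = -96/5 - 9 = -141/5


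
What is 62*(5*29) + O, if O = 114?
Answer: 9104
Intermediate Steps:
62*(5*29) + O = 62*(5*29) + 114 = 62*145 + 114 = 8990 + 114 = 9104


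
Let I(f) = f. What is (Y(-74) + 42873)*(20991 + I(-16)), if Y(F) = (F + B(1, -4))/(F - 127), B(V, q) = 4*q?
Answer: 60251127975/67 ≈ 8.9927e+8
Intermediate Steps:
Y(F) = (-16 + F)/(-127 + F) (Y(F) = (F + 4*(-4))/(F - 127) = (F - 16)/(-127 + F) = (-16 + F)/(-127 + F))
(Y(-74) + 42873)*(20991 + I(-16)) = ((-16 - 74)/(-127 - 74) + 42873)*(20991 - 16) = (-90/(-201) + 42873)*20975 = (-1/201*(-90) + 42873)*20975 = (30/67 + 42873)*20975 = (2872521/67)*20975 = 60251127975/67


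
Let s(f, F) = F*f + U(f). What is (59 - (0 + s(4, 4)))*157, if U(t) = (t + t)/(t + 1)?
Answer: 32499/5 ≈ 6499.8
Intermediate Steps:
U(t) = 2*t/(1 + t) (U(t) = (2*t)/(1 + t) = 2*t/(1 + t))
s(f, F) = F*f + 2*f/(1 + f)
(59 - (0 + s(4, 4)))*157 = (59 - (0 + 4*(2 + 4*(1 + 4))/(1 + 4)))*157 = (59 - (0 + 4*(2 + 4*5)/5))*157 = (59 - (0 + 4*(⅕)*(2 + 20)))*157 = (59 - (0 + 4*(⅕)*22))*157 = (59 - (0 + 88/5))*157 = (59 - 1*88/5)*157 = (59 - 88/5)*157 = (207/5)*157 = 32499/5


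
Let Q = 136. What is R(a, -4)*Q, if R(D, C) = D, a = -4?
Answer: -544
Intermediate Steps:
R(a, -4)*Q = -4*136 = -544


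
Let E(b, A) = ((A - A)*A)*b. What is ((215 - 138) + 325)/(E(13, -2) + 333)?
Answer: 134/111 ≈ 1.2072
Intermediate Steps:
E(b, A) = 0 (E(b, A) = (0*A)*b = 0*b = 0)
((215 - 138) + 325)/(E(13, -2) + 333) = ((215 - 138) + 325)/(0 + 333) = (77 + 325)/333 = 402*(1/333) = 134/111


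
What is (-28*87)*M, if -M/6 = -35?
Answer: -511560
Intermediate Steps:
M = 210 (M = -6*(-35) = 210)
(-28*87)*M = -28*87*210 = -2436*210 = -511560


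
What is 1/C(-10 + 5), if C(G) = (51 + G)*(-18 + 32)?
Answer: 1/644 ≈ 0.0015528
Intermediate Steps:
C(G) = 714 + 14*G (C(G) = (51 + G)*14 = 714 + 14*G)
1/C(-10 + 5) = 1/(714 + 14*(-10 + 5)) = 1/(714 + 14*(-5)) = 1/(714 - 70) = 1/644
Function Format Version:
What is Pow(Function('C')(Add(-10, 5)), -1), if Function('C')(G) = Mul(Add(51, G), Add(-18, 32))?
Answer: Rational(1, 644) ≈ 0.0015528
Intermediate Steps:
Function('C')(G) = Add(714, Mul(14, G)) (Function('C')(G) = Mul(Add(51, G), 14) = Add(714, Mul(14, G)))
Pow(Function('C')(Add(-10, 5)), -1) = Pow(Add(714, Mul(14, Add(-10, 5))), -1) = Pow(Add(714, Mul(14, -5)), -1) = Pow(Add(714, -70), -1) = Pow(644, -1) = Rational(1, 644)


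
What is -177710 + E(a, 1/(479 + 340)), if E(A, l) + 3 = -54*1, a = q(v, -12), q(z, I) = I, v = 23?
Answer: -177767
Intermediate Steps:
a = -12
E(A, l) = -57 (E(A, l) = -3 - 54*1 = -3 - 54 = -57)
-177710 + E(a, 1/(479 + 340)) = -177710 - 57 = -177767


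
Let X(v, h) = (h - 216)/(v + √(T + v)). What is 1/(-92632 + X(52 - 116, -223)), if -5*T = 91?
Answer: -645011544/59744372017223 - 439*I*√2055/179233116051669 ≈ -1.0796e-5 - 1.1103e-10*I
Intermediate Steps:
T = -91/5 (T = -⅕*91 = -91/5 ≈ -18.200)
X(v, h) = (-216 + h)/(v + √(-91/5 + v)) (X(v, h) = (h - 216)/(v + √(-91/5 + v)) = (-216 + h)/(v + √(-91/5 + v)))
1/(-92632 + X(52 - 116, -223)) = 1/(-92632 + (-216 - 223)/((52 - 116) + √(-91/5 + (52 - 116)))) = 1/(-92632 - 439/(-64 + √(-91/5 - 64))) = 1/(-92632 - 439/(-64 + √(-411/5))) = 1/(-92632 - 439/(-64 + I*√2055/5))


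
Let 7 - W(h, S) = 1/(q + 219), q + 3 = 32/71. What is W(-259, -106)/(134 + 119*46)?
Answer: 107505/86183744 ≈ 0.0012474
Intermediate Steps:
q = -181/71 (q = -3 + 32/71 = -181/71 ≈ -2.5493)
W(h, S) = 107505/15368 (W(h, S) = 7 - 1/(-181/71 + 219) = 7 - 1/15368/71 = 7 - 1*71/15368 = 7 - 71/15368 = 107505/15368)
W(-259, -106)/(134 + 119*46) = 107505/(15368*(134 + 119*46)) = 107505/(15368*(134 + 5474)) = (107505/15368)/5608 = (107505/15368)*(1/5608) = 107505/86183744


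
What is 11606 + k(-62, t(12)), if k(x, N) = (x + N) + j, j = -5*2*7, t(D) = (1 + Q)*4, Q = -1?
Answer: 11474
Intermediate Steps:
t(D) = 0 (t(D) = (1 - 1)*4 = 0*4 = 0)
j = -70 (j = -10*7 = -70)
k(x, N) = -70 + N + x (k(x, N) = (x + N) - 70 = (N + x) - 70 = -70 + N + x)
11606 + k(-62, t(12)) = 11606 + (-70 + 0 - 62) = 11606 - 132 = 11474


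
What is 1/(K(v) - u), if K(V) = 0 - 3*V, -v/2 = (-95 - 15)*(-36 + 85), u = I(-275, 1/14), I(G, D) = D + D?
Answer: -7/226381 ≈ -3.0921e-5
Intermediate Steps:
I(G, D) = 2*D
u = ⅐ (u = 2/14 = 2*(1/14) = ⅐ ≈ 0.14286)
v = 10780 (v = -2*(-95 - 15)*(-36 + 85) = -(-220)*49 = -2*(-5390) = 10780)
K(V) = -3*V
1/(K(v) - u) = 1/(-3*10780 - 1*⅐) = 1/(-32340 - ⅐) = 1/(-226381/7) = -7/226381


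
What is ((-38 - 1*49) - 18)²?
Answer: 11025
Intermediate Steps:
((-38 - 1*49) - 18)² = ((-38 - 49) - 18)² = (-87 - 18)² = (-105)² = 11025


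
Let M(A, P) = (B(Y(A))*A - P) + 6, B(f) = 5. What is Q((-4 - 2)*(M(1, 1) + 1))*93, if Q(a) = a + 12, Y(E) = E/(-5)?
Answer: -5022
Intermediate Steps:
Y(E) = -E/5 (Y(E) = E*(-⅕) = -E/5)
M(A, P) = 6 - P + 5*A (M(A, P) = (5*A - P) + 6 = (-P + 5*A) + 6 = 6 - P + 5*A)
Q(a) = 12 + a
Q((-4 - 2)*(M(1, 1) + 1))*93 = (12 + (-4 - 2)*((6 - 1*1 + 5*1) + 1))*93 = (12 - 6*((6 - 1 + 5) + 1))*93 = (12 - 6*(10 + 1))*93 = (12 - 6*11)*93 = (12 - 66)*93 = -54*93 = -5022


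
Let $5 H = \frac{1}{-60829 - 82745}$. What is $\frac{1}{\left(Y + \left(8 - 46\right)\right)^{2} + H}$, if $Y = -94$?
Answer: $\frac{717870}{12508166879} \approx 5.7392 \cdot 10^{-5}$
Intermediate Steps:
$H = - \frac{1}{717870}$ ($H = \frac{1}{5 \left(-60829 - 82745\right)} = \frac{1}{5 \left(-143574\right)} = \frac{1}{5} \left(- \frac{1}{143574}\right) = - \frac{1}{717870} \approx -1.393 \cdot 10^{-6}$)
$\frac{1}{\left(Y + \left(8 - 46\right)\right)^{2} + H} = \frac{1}{\left(-94 + \left(8 - 46\right)\right)^{2} - \frac{1}{717870}} = \frac{1}{\left(-94 - 38\right)^{2} - \frac{1}{717870}} = \frac{1}{\left(-132\right)^{2} - \frac{1}{717870}} = \frac{1}{17424 - \frac{1}{717870}} = \frac{1}{\frac{12508166879}{717870}} = \frac{717870}{12508166879}$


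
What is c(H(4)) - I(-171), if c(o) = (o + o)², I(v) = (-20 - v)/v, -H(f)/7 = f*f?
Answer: 8580247/171 ≈ 50177.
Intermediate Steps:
H(f) = -7*f² (H(f) = -7*f*f = -7*f²)
I(v) = (-20 - v)/v
c(o) = 4*o² (c(o) = (2*o)² = 4*o²)
c(H(4)) - I(-171) = 4*(-7*4²)² - (-20 - 1*(-171))/(-171) = 4*(-7*16)² - (-1)*(-20 + 171)/171 = 4*(-112)² - (-1)*151/171 = 4*12544 - 1*(-151/171) = 50176 + 151/171 = 8580247/171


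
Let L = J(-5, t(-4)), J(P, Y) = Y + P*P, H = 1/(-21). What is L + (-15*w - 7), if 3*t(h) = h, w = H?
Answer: 365/21 ≈ 17.381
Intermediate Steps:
H = -1/21 ≈ -0.047619
w = -1/21 ≈ -0.047619
t(h) = h/3
J(P, Y) = Y + P²
L = 71/3 (L = (⅓)*(-4) + (-5)² = -4/3 + 25 = 71/3 ≈ 23.667)
L + (-15*w - 7) = 71/3 + (-15*(-1/21) - 7) = 71/3 + (5/7 - 7) = 71/3 - 44/7 = 365/21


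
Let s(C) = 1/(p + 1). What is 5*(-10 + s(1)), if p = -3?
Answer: -105/2 ≈ -52.500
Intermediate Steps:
s(C) = -½ (s(C) = 1/(-3 + 1) = 1/(-2) = -½)
5*(-10 + s(1)) = 5*(-10 - ½) = 5*(-21/2) = -105/2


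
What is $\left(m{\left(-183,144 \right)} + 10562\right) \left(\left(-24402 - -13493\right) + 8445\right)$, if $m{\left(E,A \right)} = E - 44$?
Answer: $-25465440$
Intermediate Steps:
$m{\left(E,A \right)} = -44 + E$ ($m{\left(E,A \right)} = E - 44 = -44 + E$)
$\left(m{\left(-183,144 \right)} + 10562\right) \left(\left(-24402 - -13493\right) + 8445\right) = \left(\left(-44 - 183\right) + 10562\right) \left(\left(-24402 - -13493\right) + 8445\right) = \left(-227 + 10562\right) \left(\left(-24402 + 13493\right) + 8445\right) = 10335 \left(-10909 + 8445\right) = 10335 \left(-2464\right) = -25465440$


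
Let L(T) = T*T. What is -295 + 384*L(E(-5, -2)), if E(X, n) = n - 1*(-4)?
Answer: 1241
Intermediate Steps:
E(X, n) = 4 + n (E(X, n) = n + 4 = 4 + n)
L(T) = T²
-295 + 384*L(E(-5, -2)) = -295 + 384*(4 - 2)² = -295 + 384*2² = -295 + 384*4 = -295 + 1536 = 1241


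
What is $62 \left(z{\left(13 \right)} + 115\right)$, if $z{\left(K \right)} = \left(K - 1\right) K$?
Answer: $16802$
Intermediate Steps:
$z{\left(K \right)} = K \left(-1 + K\right)$ ($z{\left(K \right)} = \left(-1 + K\right) K = K \left(-1 + K\right)$)
$62 \left(z{\left(13 \right)} + 115\right) = 62 \left(13 \left(-1 + 13\right) + 115\right) = 62 \left(13 \cdot 12 + 115\right) = 62 \left(156 + 115\right) = 62 \cdot 271 = 16802$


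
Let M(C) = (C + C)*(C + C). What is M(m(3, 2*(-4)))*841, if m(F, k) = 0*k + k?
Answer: 215296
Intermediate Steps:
m(F, k) = k (m(F, k) = 0 + k = k)
M(C) = 4*C**2 (M(C) = (2*C)*(2*C) = 4*C**2)
M(m(3, 2*(-4)))*841 = (4*(2*(-4))**2)*841 = (4*(-8)**2)*841 = (4*64)*841 = 256*841 = 215296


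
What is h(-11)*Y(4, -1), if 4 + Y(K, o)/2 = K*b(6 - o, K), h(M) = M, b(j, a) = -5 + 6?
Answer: 0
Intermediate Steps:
b(j, a) = 1
Y(K, o) = -8 + 2*K (Y(K, o) = -8 + 2*(K*1) = -8 + 2*K)
h(-11)*Y(4, -1) = -11*(-8 + 2*4) = -11*(-8 + 8) = -11*0 = 0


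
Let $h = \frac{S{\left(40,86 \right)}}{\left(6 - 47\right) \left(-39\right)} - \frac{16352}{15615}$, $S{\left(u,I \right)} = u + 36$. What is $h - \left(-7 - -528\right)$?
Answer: $- \frac{4344496231}{8322795} \approx -522.0$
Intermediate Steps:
$S{\left(u,I \right)} = 36 + u$
$h = - \frac{8320036}{8322795}$ ($h = \frac{36 + 40}{\left(6 - 47\right) \left(-39\right)} - \frac{16352}{15615} = \frac{76}{\left(-41\right) \left(-39\right)} - \frac{16352}{15615} = \frac{76}{1599} - \frac{16352}{15615} = - \frac{8320036}{8322795} \approx -0.99967$)
$h - \left(-7 - -528\right) = - \frac{8320036}{8322795} - \left(-7 - -528\right) = - \frac{8320036}{8322795} - \left(-7 + 528\right) = - \frac{8320036}{8322795} - 521 = - \frac{4344496231}{8322795}$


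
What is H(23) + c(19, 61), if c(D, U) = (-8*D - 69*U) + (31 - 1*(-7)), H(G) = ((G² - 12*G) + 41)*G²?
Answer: 151203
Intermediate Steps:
H(G) = G²*(41 + G² - 12*G) (H(G) = (41 + G² - 12*G)*G² = G²*(41 + G² - 12*G))
c(D, U) = 38 - 69*U - 8*D (c(D, U) = (-69*U - 8*D) + (31 + 7) = (-69*U - 8*D) + 38 = 38 - 69*U - 8*D)
H(23) + c(19, 61) = 23²*(41 + 23² - 12*23) + (38 - 69*61 - 8*19) = 529*(41 + 529 - 276) + (38 - 4209 - 152) = 529*294 - 4323 = 155526 - 4323 = 151203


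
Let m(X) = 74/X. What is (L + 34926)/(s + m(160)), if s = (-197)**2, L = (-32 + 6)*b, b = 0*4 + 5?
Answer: 2783680/3104757 ≈ 0.89659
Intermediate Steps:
b = 5 (b = 0 + 5 = 5)
L = -130 (L = (-32 + 6)*5 = -26*5 = -130)
s = 38809
(L + 34926)/(s + m(160)) = (-130 + 34926)/(38809 + 74/160) = 34796/(38809 + 74*(1/160)) = 34796/(38809 + 37/80) = 34796/(3104757/80) = 34796*(80/3104757) = 2783680/3104757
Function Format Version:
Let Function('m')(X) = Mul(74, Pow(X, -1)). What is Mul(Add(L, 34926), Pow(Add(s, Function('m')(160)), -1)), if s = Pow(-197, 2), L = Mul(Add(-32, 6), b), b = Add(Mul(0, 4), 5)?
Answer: Rational(2783680, 3104757) ≈ 0.89659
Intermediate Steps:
b = 5 (b = Add(0, 5) = 5)
L = -130 (L = Mul(Add(-32, 6), 5) = Mul(-26, 5) = -130)
s = 38809
Mul(Add(L, 34926), Pow(Add(s, Function('m')(160)), -1)) = Mul(Add(-130, 34926), Pow(Add(38809, Mul(74, Pow(160, -1))), -1)) = Mul(34796, Pow(Add(38809, Mul(74, Rational(1, 160))), -1)) = Mul(34796, Pow(Add(38809, Rational(37, 80)), -1)) = Mul(34796, Pow(Rational(3104757, 80), -1)) = Mul(34796, Rational(80, 3104757)) = Rational(2783680, 3104757)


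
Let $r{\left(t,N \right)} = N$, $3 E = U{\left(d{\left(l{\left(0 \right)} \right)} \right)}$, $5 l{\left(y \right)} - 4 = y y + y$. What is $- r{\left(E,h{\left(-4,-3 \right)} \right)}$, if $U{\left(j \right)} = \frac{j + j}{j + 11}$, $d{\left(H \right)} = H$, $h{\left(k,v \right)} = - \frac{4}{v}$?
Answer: $- \frac{4}{3} \approx -1.3333$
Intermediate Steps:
$l{\left(y \right)} = \frac{4}{5} + \frac{y}{5} + \frac{y^{2}}{5}$ ($l{\left(y \right)} = \frac{4}{5} + \frac{y y + y}{5} = \frac{4}{5} + \frac{y^{2} + y}{5} = \frac{4}{5} + \frac{y + y^{2}}{5} = \frac{4}{5} + \left(\frac{y}{5} + \frac{y^{2}}{5}\right) = \frac{4}{5} + \frac{y}{5} + \frac{y^{2}}{5}$)
$U{\left(j \right)} = \frac{2 j}{11 + j}$
$E = \frac{8}{177}$ ($E = \frac{2 \left(\frac{4}{5} + \frac{1}{5} \cdot 0 + \frac{0^{2}}{5}\right) \frac{1}{11 + \left(\frac{4}{5} + \frac{1}{5} \cdot 0 + \frac{0^{2}}{5}\right)}}{3} = \frac{2 \left(\frac{4}{5} + 0 + \frac{1}{5} \cdot 0\right) \frac{1}{11 + \left(\frac{4}{5} + 0 + \frac{1}{5} \cdot 0\right)}}{3} = \frac{2 \left(\frac{4}{5} + 0 + 0\right) \frac{1}{11 + \left(\frac{4}{5} + 0 + 0\right)}}{3} = \frac{2 \cdot \frac{4}{5} \frac{1}{11 + \frac{4}{5}}}{3} = \frac{2 \cdot \frac{4}{5} \frac{1}{\frac{59}{5}}}{3} = \frac{2 \cdot \frac{4}{5} \cdot \frac{5}{59}}{3} = \frac{1}{3} \cdot \frac{8}{59} = \frac{8}{177} \approx 0.045198$)
$- r{\left(E,h{\left(-4,-3 \right)} \right)} = - \frac{-4}{-3} = - \frac{\left(-4\right) \left(-1\right)}{3} = \left(-1\right) \frac{4}{3} = - \frac{4}{3}$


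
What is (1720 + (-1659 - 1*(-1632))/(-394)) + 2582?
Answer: 1695015/394 ≈ 4302.1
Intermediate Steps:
(1720 + (-1659 - 1*(-1632))/(-394)) + 2582 = (1720 + (-1659 + 1632)*(-1/394)) + 2582 = (1720 - 27*(-1/394)) + 2582 = (1720 + 27/394) + 2582 = 677707/394 + 2582 = 1695015/394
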